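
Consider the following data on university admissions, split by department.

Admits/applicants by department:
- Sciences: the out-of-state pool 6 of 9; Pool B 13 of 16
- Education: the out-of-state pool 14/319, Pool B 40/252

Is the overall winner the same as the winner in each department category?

Yes

Sciences: the out-of-state pool 6/9 = 66.7%, Pool B 13/16 = 81.2% → Pool B
Education: the out-of-state pool 14/319 = 4.4%, Pool B 40/252 = 15.9% → Pool B
Overall: the out-of-state pool 20/328 = 6.1%, Pool B 53/268 = 19.8% → Pool B
Pool B wins overall and in every department group — no reversal.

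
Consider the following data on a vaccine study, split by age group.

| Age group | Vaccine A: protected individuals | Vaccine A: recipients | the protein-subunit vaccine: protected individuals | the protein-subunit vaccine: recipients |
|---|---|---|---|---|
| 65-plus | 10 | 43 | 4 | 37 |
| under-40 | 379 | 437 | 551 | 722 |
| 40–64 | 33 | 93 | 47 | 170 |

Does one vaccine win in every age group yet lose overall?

No

65-plus: Vaccine A 10/43 = 23.3%, the protein-subunit vaccine 4/37 = 10.8% → Vaccine A
Under-40: Vaccine A 379/437 = 86.7%, the protein-subunit vaccine 551/722 = 76.3% → Vaccine A
40–64: Vaccine A 33/93 = 35.5%, the protein-subunit vaccine 47/170 = 27.6% → Vaccine A
Overall: Vaccine A 422/573 = 73.6%, the protein-subunit vaccine 602/929 = 64.8% → Vaccine A
Vaccine A wins overall and in every age group — no reversal.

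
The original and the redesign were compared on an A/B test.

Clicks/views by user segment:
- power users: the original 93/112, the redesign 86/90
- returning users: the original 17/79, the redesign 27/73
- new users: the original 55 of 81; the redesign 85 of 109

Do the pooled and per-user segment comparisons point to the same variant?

Yes

Power users: the original 93/112 = 83.0%, the redesign 86/90 = 95.6% → the redesign
Returning users: the original 17/79 = 21.5%, the redesign 27/73 = 37.0% → the redesign
New users: the original 55/81 = 67.9%, the redesign 85/109 = 78.0% → the redesign
Overall: the original 165/272 = 60.7%, the redesign 198/272 = 72.8% → the redesign
The redesign wins overall and in every user group — no reversal.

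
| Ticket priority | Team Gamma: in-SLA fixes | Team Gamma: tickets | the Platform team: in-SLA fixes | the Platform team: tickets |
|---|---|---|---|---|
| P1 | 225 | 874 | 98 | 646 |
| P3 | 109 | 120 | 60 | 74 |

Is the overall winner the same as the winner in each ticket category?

P1: Team Gamma 225/874 = 25.7%, the Platform team 98/646 = 15.2% → Team Gamma
P3: Team Gamma 109/120 = 90.8%, the Platform team 60/74 = 81.1% → Team Gamma
Overall: Team Gamma 334/994 = 33.6%, the Platform team 158/720 = 21.9% → Team Gamma
Team Gamma wins overall and in every ticket group — no reversal.

Yes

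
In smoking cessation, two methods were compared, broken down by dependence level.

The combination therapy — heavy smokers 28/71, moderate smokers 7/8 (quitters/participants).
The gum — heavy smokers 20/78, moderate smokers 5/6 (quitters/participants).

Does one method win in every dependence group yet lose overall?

Heavy smokers: the combination therapy 28/71 = 39.4%, the gum 20/78 = 25.6% → the combination therapy
Moderate smokers: the combination therapy 7/8 = 87.5%, the gum 5/6 = 83.3% → the combination therapy
Overall: the combination therapy 35/79 = 44.3%, the gum 25/84 = 29.8% → the combination therapy
The combination therapy wins overall and in every dependence group — no reversal.

No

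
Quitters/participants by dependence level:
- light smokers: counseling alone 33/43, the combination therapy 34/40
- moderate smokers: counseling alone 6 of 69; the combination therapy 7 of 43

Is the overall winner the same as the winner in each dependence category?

Light smokers: counseling alone 33/43 = 76.7%, the combination therapy 34/40 = 85.0% → the combination therapy
Moderate smokers: counseling alone 6/69 = 8.7%, the combination therapy 7/43 = 16.3% → the combination therapy
Overall: counseling alone 39/112 = 34.8%, the combination therapy 41/83 = 49.4% → the combination therapy
The combination therapy wins overall and in every dependence group — no reversal.

Yes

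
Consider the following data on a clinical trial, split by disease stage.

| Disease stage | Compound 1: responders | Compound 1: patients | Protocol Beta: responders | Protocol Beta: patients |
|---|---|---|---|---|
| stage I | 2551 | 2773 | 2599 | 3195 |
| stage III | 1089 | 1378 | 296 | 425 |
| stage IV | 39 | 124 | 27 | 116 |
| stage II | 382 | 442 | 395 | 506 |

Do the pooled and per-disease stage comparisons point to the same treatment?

Yes

Stage I: Compound 1 2551/2773 = 92.0%, Protocol Beta 2599/3195 = 81.3% → Compound 1
Stage III: Compound 1 1089/1378 = 79.0%, Protocol Beta 296/425 = 69.6% → Compound 1
Stage IV: Compound 1 39/124 = 31.5%, Protocol Beta 27/116 = 23.3% → Compound 1
Stage II: Compound 1 382/442 = 86.4%, Protocol Beta 395/506 = 78.1% → Compound 1
Overall: Compound 1 4061/4717 = 86.1%, Protocol Beta 3317/4242 = 78.2% → Compound 1
Compound 1 wins overall and in every disease group — no reversal.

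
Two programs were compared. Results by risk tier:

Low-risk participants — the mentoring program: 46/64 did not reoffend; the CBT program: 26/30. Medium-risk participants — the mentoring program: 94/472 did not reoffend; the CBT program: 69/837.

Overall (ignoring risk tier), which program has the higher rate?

the mentoring program

Low-risk: the mentoring program 46/64 = 71.9%, the CBT program 26/30 = 86.7% → the CBT program
Medium-risk: the mentoring program 94/472 = 19.9%, the CBT program 69/837 = 8.2% → the mentoring program
Overall: the mentoring program 140/536 = 26.1%, the CBT program 95/867 = 11.0% → the mentoring program
(Neither sweeps every risk group, but the mentoring program has the higher pooled rate.)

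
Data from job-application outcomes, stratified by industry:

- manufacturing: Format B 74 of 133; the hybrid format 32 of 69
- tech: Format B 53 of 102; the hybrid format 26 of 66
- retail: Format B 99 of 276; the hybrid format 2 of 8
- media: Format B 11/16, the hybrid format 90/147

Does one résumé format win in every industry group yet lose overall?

Yes

Manufacturing: Format B 74/133 = 55.6%, the hybrid format 32/69 = 46.4% → Format B
Tech: Format B 53/102 = 52.0%, the hybrid format 26/66 = 39.4% → Format B
Retail: Format B 99/276 = 35.9%, the hybrid format 2/8 = 25.0% → Format B
Media: Format B 11/16 = 68.8%, the hybrid format 90/147 = 61.2% → Format B
Overall: Format B 237/527 = 45.0%, the hybrid format 150/290 = 51.7% → the hybrid format
Format B wins each industry group but the hybrid format wins overall — the comparison reverses. Format B's applications skew toward retail, which has a lower base rate.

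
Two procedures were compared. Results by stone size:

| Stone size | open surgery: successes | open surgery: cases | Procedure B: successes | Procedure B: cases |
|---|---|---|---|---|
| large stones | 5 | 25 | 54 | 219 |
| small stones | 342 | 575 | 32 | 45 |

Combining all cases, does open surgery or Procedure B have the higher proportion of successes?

open surgery

Large stones: open surgery 5/25 = 20.0%, Procedure B 54/219 = 24.7% → Procedure B
Small stones: open surgery 342/575 = 59.5%, Procedure B 32/45 = 71.1% → Procedure B
Overall: open surgery 347/600 = 57.8%, Procedure B 86/264 = 32.6% → open surgery
(Procedure B wins every stone group but open surgery wins overall — Procedure B's cases skew toward the low-rate large stones group.)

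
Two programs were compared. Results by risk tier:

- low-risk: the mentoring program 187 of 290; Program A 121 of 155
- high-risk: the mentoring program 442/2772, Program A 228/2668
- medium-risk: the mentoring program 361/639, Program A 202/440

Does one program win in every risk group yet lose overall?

No

Low-risk: the mentoring program 187/290 = 64.5%, Program A 121/155 = 78.1% → Program A
High-risk: the mentoring program 442/2772 = 15.9%, Program A 228/2668 = 8.5% → the mentoring program
Medium-risk: the mentoring program 361/639 = 56.5%, Program A 202/440 = 45.9% → the mentoring program
Overall: the mentoring program 990/3701 = 26.7%, Program A 551/3263 = 16.9% → the mentoring program
Neither sweeps: the mentoring program wins 2 of 3 groups, Program A wins 1. The mentoring program wins overall but not every group — no Simpson reversal.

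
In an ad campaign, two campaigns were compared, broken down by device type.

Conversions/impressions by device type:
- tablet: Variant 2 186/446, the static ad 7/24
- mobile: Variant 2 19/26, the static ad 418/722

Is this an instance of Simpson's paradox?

Yes

Tablet: Variant 2 186/446 = 41.7%, the static ad 7/24 = 29.2% → Variant 2
Mobile: Variant 2 19/26 = 73.1%, the static ad 418/722 = 57.9% → Variant 2
Overall: Variant 2 205/472 = 43.4%, the static ad 425/746 = 57.0% → the static ad
Variant 2 wins each device group but the static ad wins overall — the comparison reverses. Variant 2's impressions skew toward tablet, which has a lower base rate.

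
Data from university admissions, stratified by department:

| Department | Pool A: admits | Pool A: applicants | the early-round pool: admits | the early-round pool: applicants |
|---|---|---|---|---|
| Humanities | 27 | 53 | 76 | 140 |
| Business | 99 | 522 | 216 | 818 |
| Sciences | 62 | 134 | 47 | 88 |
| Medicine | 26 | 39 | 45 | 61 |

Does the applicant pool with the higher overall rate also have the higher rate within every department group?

Humanities: Pool A 27/53 = 50.9%, the early-round pool 76/140 = 54.3% → the early-round pool
Business: Pool A 99/522 = 19.0%, the early-round pool 216/818 = 26.4% → the early-round pool
Sciences: Pool A 62/134 = 46.3%, the early-round pool 47/88 = 53.4% → the early-round pool
Medicine: Pool A 26/39 = 66.7%, the early-round pool 45/61 = 73.8% → the early-round pool
Overall: Pool A 214/748 = 28.6%, the early-round pool 384/1107 = 34.7% → the early-round pool
The early-round pool wins overall and in every department group — no reversal.

Yes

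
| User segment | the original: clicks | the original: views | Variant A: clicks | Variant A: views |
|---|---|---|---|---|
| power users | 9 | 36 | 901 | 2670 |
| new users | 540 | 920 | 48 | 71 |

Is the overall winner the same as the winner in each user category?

No

Power users: the original 9/36 = 25.0%, Variant A 901/2670 = 33.7% → Variant A
New users: the original 540/920 = 58.7%, Variant A 48/71 = 67.6% → Variant A
Overall: the original 549/956 = 57.4%, Variant A 949/2741 = 34.6% → the original
Variant A wins each user group but the original wins overall — the comparison reverses. Variant A's views skew toward power users, which has a lower base rate.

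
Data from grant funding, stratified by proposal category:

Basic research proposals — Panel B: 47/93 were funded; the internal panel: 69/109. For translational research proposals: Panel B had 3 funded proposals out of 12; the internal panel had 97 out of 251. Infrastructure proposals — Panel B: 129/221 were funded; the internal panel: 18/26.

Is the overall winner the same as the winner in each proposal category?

No

Basic research: Panel B 47/93 = 50.5%, the internal panel 69/109 = 63.3% → the internal panel
Translational research: Panel B 3/12 = 25.0%, the internal panel 97/251 = 38.6% → the internal panel
Infrastructure: Panel B 129/221 = 58.4%, the internal panel 18/26 = 69.2% → the internal panel
Overall: Panel B 179/326 = 54.9%, the internal panel 184/386 = 47.7% → Panel B
The internal panel wins each proposal group but Panel B wins overall — the comparison reverses. The internal panel's proposals skew toward translational research, which has a lower base rate.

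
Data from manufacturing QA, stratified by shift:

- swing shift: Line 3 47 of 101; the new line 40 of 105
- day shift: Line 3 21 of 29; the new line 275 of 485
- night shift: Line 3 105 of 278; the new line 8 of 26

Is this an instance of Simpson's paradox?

Swing shift: Line 3 47/101 = 46.5%, the new line 40/105 = 38.1% → Line 3
Day shift: Line 3 21/29 = 72.4%, the new line 275/485 = 56.7% → Line 3
Night shift: Line 3 105/278 = 37.8%, the new line 8/26 = 30.8% → Line 3
Overall: Line 3 173/408 = 42.4%, the new line 323/616 = 52.4% → the new line
Line 3 wins each shift group but the new line wins overall — the comparison reverses. Line 3's units skew toward night shift, which has a lower base rate.

Yes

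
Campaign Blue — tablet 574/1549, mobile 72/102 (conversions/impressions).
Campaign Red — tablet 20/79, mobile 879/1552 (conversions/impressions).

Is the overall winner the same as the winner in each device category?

No

Tablet: Campaign Blue 574/1549 = 37.1%, Campaign Red 20/79 = 25.3% → Campaign Blue
Mobile: Campaign Blue 72/102 = 70.6%, Campaign Red 879/1552 = 56.6% → Campaign Blue
Overall: Campaign Blue 646/1651 = 39.1%, Campaign Red 899/1631 = 55.1% → Campaign Red
Campaign Blue wins each device group but Campaign Red wins overall — the comparison reverses. Campaign Blue's impressions skew toward tablet, which has a lower base rate.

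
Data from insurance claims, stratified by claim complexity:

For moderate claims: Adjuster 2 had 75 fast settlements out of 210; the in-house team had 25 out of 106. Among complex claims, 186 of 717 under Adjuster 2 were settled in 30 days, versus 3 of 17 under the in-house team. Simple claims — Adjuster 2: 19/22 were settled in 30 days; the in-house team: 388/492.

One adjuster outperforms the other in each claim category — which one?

Adjuster 2

Moderate: Adjuster 2 75/210 = 35.7%, the in-house team 25/106 = 23.6% → Adjuster 2
Complex: Adjuster 2 186/717 = 25.9%, the in-house team 3/17 = 17.6% → Adjuster 2
Simple: Adjuster 2 19/22 = 86.4%, the in-house team 388/492 = 78.9% → Adjuster 2
Adjuster 2 has the higher rate in all 3 groups.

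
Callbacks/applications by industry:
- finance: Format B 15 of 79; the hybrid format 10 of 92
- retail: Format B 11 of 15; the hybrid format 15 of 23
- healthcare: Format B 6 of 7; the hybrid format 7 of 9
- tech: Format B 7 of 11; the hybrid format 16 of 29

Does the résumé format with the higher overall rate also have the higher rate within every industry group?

Finance: Format B 15/79 = 19.0%, the hybrid format 10/92 = 10.9% → Format B
Retail: Format B 11/15 = 73.3%, the hybrid format 15/23 = 65.2% → Format B
Healthcare: Format B 6/7 = 85.7%, the hybrid format 7/9 = 77.8% → Format B
Tech: Format B 7/11 = 63.6%, the hybrid format 16/29 = 55.2% → Format B
Overall: Format B 39/112 = 34.8%, the hybrid format 48/153 = 31.4% → Format B
Format B wins overall and in every industry group — no reversal.

Yes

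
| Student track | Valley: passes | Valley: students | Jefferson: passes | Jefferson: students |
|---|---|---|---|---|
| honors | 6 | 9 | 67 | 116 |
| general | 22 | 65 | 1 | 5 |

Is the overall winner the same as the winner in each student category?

No

Honors: Valley 6/9 = 66.7%, Jefferson 67/116 = 57.8% → Valley
General: Valley 22/65 = 33.8%, Jefferson 1/5 = 20.0% → Valley
Overall: Valley 28/74 = 37.8%, Jefferson 68/121 = 56.2% → Jefferson
Valley wins each student group but Jefferson wins overall — the comparison reverses. Valley's students skew toward general, which has a lower base rate.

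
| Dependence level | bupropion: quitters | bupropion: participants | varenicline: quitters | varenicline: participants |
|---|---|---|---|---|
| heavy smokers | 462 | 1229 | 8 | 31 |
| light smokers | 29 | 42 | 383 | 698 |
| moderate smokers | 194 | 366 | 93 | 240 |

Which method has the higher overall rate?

varenicline

Heavy smokers: bupropion 462/1229 = 37.6%, varenicline 8/31 = 25.8% → bupropion
Light smokers: bupropion 29/42 = 69.0%, varenicline 383/698 = 54.9% → bupropion
Moderate smokers: bupropion 194/366 = 53.0%, varenicline 93/240 = 38.8% → bupropion
Overall: bupropion 685/1637 = 41.8%, varenicline 484/969 = 49.9% → varenicline
(Bupropion wins every dependence group but varenicline wins overall — bupropion's participants skew toward the low-rate heavy smokers group.)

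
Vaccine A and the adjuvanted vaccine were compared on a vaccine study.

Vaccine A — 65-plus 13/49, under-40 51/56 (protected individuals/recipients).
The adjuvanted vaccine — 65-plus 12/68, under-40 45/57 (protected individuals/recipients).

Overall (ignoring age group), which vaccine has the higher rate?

65-plus: Vaccine A 13/49 = 26.5%, the adjuvanted vaccine 12/68 = 17.6% → Vaccine A
Under-40: Vaccine A 51/56 = 91.1%, the adjuvanted vaccine 45/57 = 78.9% → Vaccine A
Overall: Vaccine A 64/105 = 61.0%, the adjuvanted vaccine 57/125 = 45.6% → Vaccine A

Vaccine A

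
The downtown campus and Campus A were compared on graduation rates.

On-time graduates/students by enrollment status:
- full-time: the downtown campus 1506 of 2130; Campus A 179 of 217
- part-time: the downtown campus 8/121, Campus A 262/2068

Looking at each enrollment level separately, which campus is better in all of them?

Campus A

Full-time: the downtown campus 1506/2130 = 70.7%, Campus A 179/217 = 82.5% → Campus A
Part-time: the downtown campus 8/121 = 6.6%, Campus A 262/2068 = 12.7% → Campus A
Campus A has the higher rate in both groups.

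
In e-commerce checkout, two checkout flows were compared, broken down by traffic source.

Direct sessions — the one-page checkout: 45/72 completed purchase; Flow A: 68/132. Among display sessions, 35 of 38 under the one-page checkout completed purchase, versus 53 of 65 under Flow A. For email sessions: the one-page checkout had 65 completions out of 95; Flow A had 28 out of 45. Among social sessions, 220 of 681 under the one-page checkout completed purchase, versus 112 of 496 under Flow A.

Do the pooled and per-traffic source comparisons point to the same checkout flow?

Direct: the one-page checkout 45/72 = 62.5%, Flow A 68/132 = 51.5% → the one-page checkout
Display: the one-page checkout 35/38 = 92.1%, Flow A 53/65 = 81.5% → the one-page checkout
Email: the one-page checkout 65/95 = 68.4%, Flow A 28/45 = 62.2% → the one-page checkout
Social: the one-page checkout 220/681 = 32.3%, Flow A 112/496 = 22.6% → the one-page checkout
Overall: the one-page checkout 365/886 = 41.2%, Flow A 261/738 = 35.4% → the one-page checkout
The one-page checkout wins overall and in every traffic group — no reversal.

Yes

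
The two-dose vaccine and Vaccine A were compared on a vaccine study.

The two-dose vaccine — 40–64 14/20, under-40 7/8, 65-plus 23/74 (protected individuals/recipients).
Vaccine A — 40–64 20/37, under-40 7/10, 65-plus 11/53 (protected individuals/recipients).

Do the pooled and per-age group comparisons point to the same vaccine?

40–64: the two-dose vaccine 14/20 = 70.0%, Vaccine A 20/37 = 54.1% → the two-dose vaccine
Under-40: the two-dose vaccine 7/8 = 87.5%, Vaccine A 7/10 = 70.0% → the two-dose vaccine
65-plus: the two-dose vaccine 23/74 = 31.1%, Vaccine A 11/53 = 20.8% → the two-dose vaccine
Overall: the two-dose vaccine 44/102 = 43.1%, Vaccine A 38/100 = 38.0% → the two-dose vaccine
The two-dose vaccine wins overall and in every age group — no reversal.

Yes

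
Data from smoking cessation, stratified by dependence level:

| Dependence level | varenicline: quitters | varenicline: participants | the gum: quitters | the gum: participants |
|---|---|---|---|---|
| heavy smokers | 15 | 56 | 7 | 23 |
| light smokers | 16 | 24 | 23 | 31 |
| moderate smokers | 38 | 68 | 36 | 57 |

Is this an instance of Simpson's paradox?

Heavy smokers: varenicline 15/56 = 26.8%, the gum 7/23 = 30.4% → the gum
Light smokers: varenicline 16/24 = 66.7%, the gum 23/31 = 74.2% → the gum
Moderate smokers: varenicline 38/68 = 55.9%, the gum 36/57 = 63.2% → the gum
Overall: varenicline 69/148 = 46.6%, the gum 66/111 = 59.5% → the gum
The gum wins overall and in every dependence group — no reversal.

No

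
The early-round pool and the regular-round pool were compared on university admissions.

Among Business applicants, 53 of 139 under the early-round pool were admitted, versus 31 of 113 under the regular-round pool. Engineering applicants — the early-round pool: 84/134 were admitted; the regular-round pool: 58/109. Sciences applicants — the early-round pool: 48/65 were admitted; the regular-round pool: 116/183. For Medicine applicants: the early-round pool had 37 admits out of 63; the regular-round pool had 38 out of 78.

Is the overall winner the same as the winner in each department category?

Yes

Business: the early-round pool 53/139 = 38.1%, the regular-round pool 31/113 = 27.4% → the early-round pool
Engineering: the early-round pool 84/134 = 62.7%, the regular-round pool 58/109 = 53.2% → the early-round pool
Sciences: the early-round pool 48/65 = 73.8%, the regular-round pool 116/183 = 63.4% → the early-round pool
Medicine: the early-round pool 37/63 = 58.7%, the regular-round pool 38/78 = 48.7% → the early-round pool
Overall: the early-round pool 222/401 = 55.4%, the regular-round pool 243/483 = 50.3% → the early-round pool
The early-round pool wins overall and in every department group — no reversal.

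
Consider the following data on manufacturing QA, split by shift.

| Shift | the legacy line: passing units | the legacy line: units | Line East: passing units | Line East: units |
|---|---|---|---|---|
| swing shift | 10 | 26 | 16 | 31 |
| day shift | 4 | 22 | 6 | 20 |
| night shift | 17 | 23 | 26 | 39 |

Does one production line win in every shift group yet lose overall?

No

Swing shift: the legacy line 10/26 = 38.5%, Line East 16/31 = 51.6% → Line East
Day shift: the legacy line 4/22 = 18.2%, Line East 6/20 = 30.0% → Line East
Night shift: the legacy line 17/23 = 73.9%, Line East 26/39 = 66.7% → the legacy line
Overall: the legacy line 31/71 = 43.7%, Line East 48/90 = 53.3% → Line East
Neither sweeps: the legacy line wins 1 of 3 groups, Line East wins 2. Line East wins overall but not every group — no Simpson reversal.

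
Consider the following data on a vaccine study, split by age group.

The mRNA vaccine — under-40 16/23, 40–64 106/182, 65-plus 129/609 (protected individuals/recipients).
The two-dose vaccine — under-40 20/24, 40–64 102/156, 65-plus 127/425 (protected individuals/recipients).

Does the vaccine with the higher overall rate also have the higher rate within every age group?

Yes

Under-40: the mRNA vaccine 16/23 = 69.6%, the two-dose vaccine 20/24 = 83.3% → the two-dose vaccine
40–64: the mRNA vaccine 106/182 = 58.2%, the two-dose vaccine 102/156 = 65.4% → the two-dose vaccine
65-plus: the mRNA vaccine 129/609 = 21.2%, the two-dose vaccine 127/425 = 29.9% → the two-dose vaccine
Overall: the mRNA vaccine 251/814 = 30.8%, the two-dose vaccine 249/605 = 41.2% → the two-dose vaccine
The two-dose vaccine wins overall and in every age group — no reversal.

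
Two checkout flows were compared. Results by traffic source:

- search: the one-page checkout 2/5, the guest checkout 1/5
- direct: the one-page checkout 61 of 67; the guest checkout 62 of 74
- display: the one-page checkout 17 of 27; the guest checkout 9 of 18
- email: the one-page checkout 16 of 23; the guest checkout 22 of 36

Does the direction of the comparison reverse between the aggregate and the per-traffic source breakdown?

Search: the one-page checkout 2/5 = 40.0%, the guest checkout 1/5 = 20.0% → the one-page checkout
Direct: the one-page checkout 61/67 = 91.0%, the guest checkout 62/74 = 83.8% → the one-page checkout
Display: the one-page checkout 17/27 = 63.0%, the guest checkout 9/18 = 50.0% → the one-page checkout
Email: the one-page checkout 16/23 = 69.6%, the guest checkout 22/36 = 61.1% → the one-page checkout
Overall: the one-page checkout 96/122 = 78.7%, the guest checkout 94/133 = 70.7% → the one-page checkout
The one-page checkout wins overall and in every traffic group — no reversal.

No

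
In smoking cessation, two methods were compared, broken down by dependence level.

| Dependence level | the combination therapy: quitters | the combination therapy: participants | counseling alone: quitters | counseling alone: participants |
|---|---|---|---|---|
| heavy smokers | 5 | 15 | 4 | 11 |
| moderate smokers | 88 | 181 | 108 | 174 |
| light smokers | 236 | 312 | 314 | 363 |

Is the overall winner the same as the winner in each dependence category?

Heavy smokers: the combination therapy 5/15 = 33.3%, counseling alone 4/11 = 36.4% → counseling alone
Moderate smokers: the combination therapy 88/181 = 48.6%, counseling alone 108/174 = 62.1% → counseling alone
Light smokers: the combination therapy 236/312 = 75.6%, counseling alone 314/363 = 86.5% → counseling alone
Overall: the combination therapy 329/508 = 64.8%, counseling alone 426/548 = 77.7% → counseling alone
Counseling alone wins overall and in every dependence group — no reversal.

Yes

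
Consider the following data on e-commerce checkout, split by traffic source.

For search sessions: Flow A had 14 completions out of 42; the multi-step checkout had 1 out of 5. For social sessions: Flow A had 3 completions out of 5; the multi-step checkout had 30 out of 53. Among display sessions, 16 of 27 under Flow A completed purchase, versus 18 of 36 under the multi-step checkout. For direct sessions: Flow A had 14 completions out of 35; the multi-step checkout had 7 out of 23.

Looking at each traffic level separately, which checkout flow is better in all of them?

Search: Flow A 14/42 = 33.3%, the multi-step checkout 1/5 = 20.0% → Flow A
Social: Flow A 3/5 = 60.0%, the multi-step checkout 30/53 = 56.6% → Flow A
Display: Flow A 16/27 = 59.3%, the multi-step checkout 18/36 = 50.0% → Flow A
Direct: Flow A 14/35 = 40.0%, the multi-step checkout 7/23 = 30.4% → Flow A
Flow A has the higher rate in all 4 groups.

Flow A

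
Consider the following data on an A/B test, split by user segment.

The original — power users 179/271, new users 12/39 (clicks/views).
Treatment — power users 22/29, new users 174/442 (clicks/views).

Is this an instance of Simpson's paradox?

Power users: the original 179/271 = 66.1%, Treatment 22/29 = 75.9% → Treatment
New users: the original 12/39 = 30.8%, Treatment 174/442 = 39.4% → Treatment
Overall: the original 191/310 = 61.6%, Treatment 196/471 = 41.6% → the original
Treatment wins each user group but the original wins overall — the comparison reverses. Treatment's views skew toward new users, which has a lower base rate.

Yes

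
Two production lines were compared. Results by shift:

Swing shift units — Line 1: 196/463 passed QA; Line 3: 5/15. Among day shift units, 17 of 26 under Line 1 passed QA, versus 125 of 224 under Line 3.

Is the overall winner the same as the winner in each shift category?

No

Swing shift: Line 1 196/463 = 42.3%, Line 3 5/15 = 33.3% → Line 1
Day shift: Line 1 17/26 = 65.4%, Line 3 125/224 = 55.8% → Line 1
Overall: Line 1 213/489 = 43.6%, Line 3 130/239 = 54.4% → Line 3
Line 1 wins each shift group but Line 3 wins overall — the comparison reverses. Line 1's units skew toward swing shift, which has a lower base rate.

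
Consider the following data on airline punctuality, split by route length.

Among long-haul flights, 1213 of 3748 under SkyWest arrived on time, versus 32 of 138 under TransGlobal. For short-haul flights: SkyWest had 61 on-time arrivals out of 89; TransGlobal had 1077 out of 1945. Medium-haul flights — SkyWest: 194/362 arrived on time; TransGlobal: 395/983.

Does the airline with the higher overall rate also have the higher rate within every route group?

No

Long-haul: SkyWest 1213/3748 = 32.4%, TransGlobal 32/138 = 23.2% → SkyWest
Short-haul: SkyWest 61/89 = 68.5%, TransGlobal 1077/1945 = 55.4% → SkyWest
Medium-haul: SkyWest 194/362 = 53.6%, TransGlobal 395/983 = 40.2% → SkyWest
Overall: SkyWest 1468/4199 = 35.0%, TransGlobal 1504/3066 = 49.1% → TransGlobal
SkyWest wins each route group but TransGlobal wins overall — the comparison reverses. SkyWest's flights skew toward long-haul, which has a lower base rate.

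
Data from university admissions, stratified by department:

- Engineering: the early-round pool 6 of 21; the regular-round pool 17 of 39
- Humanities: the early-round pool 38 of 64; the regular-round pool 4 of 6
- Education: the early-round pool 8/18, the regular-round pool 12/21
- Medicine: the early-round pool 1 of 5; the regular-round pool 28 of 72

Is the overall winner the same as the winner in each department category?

No

Engineering: the early-round pool 6/21 = 28.6%, the regular-round pool 17/39 = 43.6% → the regular-round pool
Humanities: the early-round pool 38/64 = 59.4%, the regular-round pool 4/6 = 66.7% → the regular-round pool
Education: the early-round pool 8/18 = 44.4%, the regular-round pool 12/21 = 57.1% → the regular-round pool
Medicine: the early-round pool 1/5 = 20.0%, the regular-round pool 28/72 = 38.9% → the regular-round pool
Overall: the early-round pool 53/108 = 49.1%, the regular-round pool 61/138 = 44.2% → the early-round pool
The regular-round pool wins each department group but the early-round pool wins overall — the comparison reverses. The regular-round pool's applicants skew toward Medicine, which has a lower base rate.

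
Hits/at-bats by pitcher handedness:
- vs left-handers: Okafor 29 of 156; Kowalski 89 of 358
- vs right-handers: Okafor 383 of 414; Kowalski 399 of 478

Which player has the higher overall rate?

Vs left-handers: Okafor 29/156 = 18.6%, Kowalski 89/358 = 24.9% → Kowalski
Vs right-handers: Okafor 383/414 = 92.5%, Kowalski 399/478 = 83.5% → Okafor
Overall: Okafor 412/570 = 72.3%, Kowalski 488/836 = 58.4% → Okafor
(Neither sweeps every pitcher group, but Okafor has the higher pooled rate.)

Okafor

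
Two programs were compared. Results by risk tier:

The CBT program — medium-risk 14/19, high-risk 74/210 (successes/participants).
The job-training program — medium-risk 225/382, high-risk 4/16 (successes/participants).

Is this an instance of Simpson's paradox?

Medium-risk: the CBT program 14/19 = 73.7%, the job-training program 225/382 = 58.9% → the CBT program
High-risk: the CBT program 74/210 = 35.2%, the job-training program 4/16 = 25.0% → the CBT program
Overall: the CBT program 88/229 = 38.4%, the job-training program 229/398 = 57.5% → the job-training program
The CBT program wins each risk group but the job-training program wins overall — the comparison reverses. The CBT program's participants skew toward high-risk, which has a lower base rate.

Yes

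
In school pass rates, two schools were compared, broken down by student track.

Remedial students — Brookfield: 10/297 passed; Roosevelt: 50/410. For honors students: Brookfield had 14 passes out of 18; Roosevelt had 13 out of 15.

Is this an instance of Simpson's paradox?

Remedial: Brookfield 10/297 = 3.4%, Roosevelt 50/410 = 12.2% → Roosevelt
Honors: Brookfield 14/18 = 77.8%, Roosevelt 13/15 = 86.7% → Roosevelt
Overall: Brookfield 24/315 = 7.6%, Roosevelt 63/425 = 14.8% → Roosevelt
Roosevelt wins overall and in every student group — no reversal.

No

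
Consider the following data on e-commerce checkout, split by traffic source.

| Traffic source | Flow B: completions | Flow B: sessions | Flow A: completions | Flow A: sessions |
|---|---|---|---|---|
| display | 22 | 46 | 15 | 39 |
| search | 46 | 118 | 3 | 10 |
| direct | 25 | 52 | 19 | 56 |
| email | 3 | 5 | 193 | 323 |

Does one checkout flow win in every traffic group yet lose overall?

Yes

Display: Flow B 22/46 = 47.8%, Flow A 15/39 = 38.5% → Flow B
Search: Flow B 46/118 = 39.0%, Flow A 3/10 = 30.0% → Flow B
Direct: Flow B 25/52 = 48.1%, Flow A 19/56 = 33.9% → Flow B
Email: Flow B 3/5 = 60.0%, Flow A 193/323 = 59.8% → Flow B
Overall: Flow B 96/221 = 43.4%, Flow A 230/428 = 53.7% → Flow A
Flow B wins each traffic group but Flow A wins overall — the comparison reverses. Flow B's sessions skew toward search, which has a lower base rate.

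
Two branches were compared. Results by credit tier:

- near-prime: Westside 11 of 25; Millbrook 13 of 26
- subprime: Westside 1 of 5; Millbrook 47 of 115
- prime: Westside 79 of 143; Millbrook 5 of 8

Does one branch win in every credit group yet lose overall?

Yes

Near-prime: Westside 11/25 = 44.0%, Millbrook 13/26 = 50.0% → Millbrook
Subprime: Westside 1/5 = 20.0%, Millbrook 47/115 = 40.9% → Millbrook
Prime: Westside 79/143 = 55.2%, Millbrook 5/8 = 62.5% → Millbrook
Overall: Westside 91/173 = 52.6%, Millbrook 65/149 = 43.6% → Westside
Millbrook wins each credit group but Westside wins overall — the comparison reverses. Millbrook's applications skew toward subprime, which has a lower base rate.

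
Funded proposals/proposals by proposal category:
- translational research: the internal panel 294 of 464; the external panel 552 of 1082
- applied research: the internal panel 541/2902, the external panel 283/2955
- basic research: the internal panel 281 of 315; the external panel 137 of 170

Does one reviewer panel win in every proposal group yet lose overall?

Translational research: the internal panel 294/464 = 63.4%, the external panel 552/1082 = 51.0% → the internal panel
Applied research: the internal panel 541/2902 = 18.6%, the external panel 283/2955 = 9.6% → the internal panel
Basic research: the internal panel 281/315 = 89.2%, the external panel 137/170 = 80.6% → the internal panel
Overall: the internal panel 1116/3681 = 30.3%, the external panel 972/4207 = 23.1% → the internal panel
The internal panel wins overall and in every proposal group — no reversal.

No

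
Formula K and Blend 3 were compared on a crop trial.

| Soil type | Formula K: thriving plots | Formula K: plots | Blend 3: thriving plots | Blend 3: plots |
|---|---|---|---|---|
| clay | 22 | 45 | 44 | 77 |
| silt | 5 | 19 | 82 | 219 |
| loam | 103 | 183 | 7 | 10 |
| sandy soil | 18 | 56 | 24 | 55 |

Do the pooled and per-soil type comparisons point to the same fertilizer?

Clay: Formula K 22/45 = 48.9%, Blend 3 44/77 = 57.1% → Blend 3
Silt: Formula K 5/19 = 26.3%, Blend 3 82/219 = 37.4% → Blend 3
Loam: Formula K 103/183 = 56.3%, Blend 3 7/10 = 70.0% → Blend 3
Sandy soil: Formula K 18/56 = 32.1%, Blend 3 24/55 = 43.6% → Blend 3
Overall: Formula K 148/303 = 48.8%, Blend 3 157/361 = 43.5% → Formula K
Blend 3 wins each soil group but Formula K wins overall — the comparison reverses. Blend 3's plots skew toward silt, which has a lower base rate.

No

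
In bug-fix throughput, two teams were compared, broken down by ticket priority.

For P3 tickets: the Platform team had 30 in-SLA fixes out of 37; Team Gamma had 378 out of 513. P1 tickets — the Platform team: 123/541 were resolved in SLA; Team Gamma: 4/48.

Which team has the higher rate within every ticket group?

the Platform team

P3: the Platform team 30/37 = 81.1%, Team Gamma 378/513 = 73.7% → the Platform team
P1: the Platform team 123/541 = 22.7%, Team Gamma 4/48 = 8.3% → the Platform team
The Platform team has the higher rate in both groups.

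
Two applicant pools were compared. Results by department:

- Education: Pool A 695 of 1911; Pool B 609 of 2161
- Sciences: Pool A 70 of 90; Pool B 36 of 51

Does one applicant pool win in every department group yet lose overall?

No

Education: Pool A 695/1911 = 36.4%, Pool B 609/2161 = 28.2% → Pool A
Sciences: Pool A 70/90 = 77.8%, Pool B 36/51 = 70.6% → Pool A
Overall: Pool A 765/2001 = 38.2%, Pool B 645/2212 = 29.2% → Pool A
Pool A wins overall and in every department group — no reversal.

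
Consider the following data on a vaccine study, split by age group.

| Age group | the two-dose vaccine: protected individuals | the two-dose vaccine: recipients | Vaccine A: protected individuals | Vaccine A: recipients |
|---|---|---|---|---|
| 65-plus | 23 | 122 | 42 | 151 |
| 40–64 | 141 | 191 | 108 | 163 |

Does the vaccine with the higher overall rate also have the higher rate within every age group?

65-plus: the two-dose vaccine 23/122 = 18.9%, Vaccine A 42/151 = 27.8% → Vaccine A
40–64: the two-dose vaccine 141/191 = 73.8%, Vaccine A 108/163 = 66.3% → the two-dose vaccine
Overall: the two-dose vaccine 164/313 = 52.4%, Vaccine A 150/314 = 47.8% → the two-dose vaccine
Neither sweeps: the two-dose vaccine wins 1 of 2 groups, Vaccine A wins 1. The two-dose vaccine wins overall but not every group — no Simpson reversal.

No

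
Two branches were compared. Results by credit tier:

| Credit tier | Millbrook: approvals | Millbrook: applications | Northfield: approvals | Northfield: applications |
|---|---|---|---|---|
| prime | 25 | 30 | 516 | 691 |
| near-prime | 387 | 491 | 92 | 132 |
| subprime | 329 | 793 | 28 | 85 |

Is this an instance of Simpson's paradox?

Prime: Millbrook 25/30 = 83.3%, Northfield 516/691 = 74.7% → Millbrook
Near-prime: Millbrook 387/491 = 78.8%, Northfield 92/132 = 69.7% → Millbrook
Subprime: Millbrook 329/793 = 41.5%, Northfield 28/85 = 32.9% → Millbrook
Overall: Millbrook 741/1314 = 56.4%, Northfield 636/908 = 70.0% → Northfield
Millbrook wins each credit group but Northfield wins overall — the comparison reverses. Millbrook's applications skew toward subprime, which has a lower base rate.

Yes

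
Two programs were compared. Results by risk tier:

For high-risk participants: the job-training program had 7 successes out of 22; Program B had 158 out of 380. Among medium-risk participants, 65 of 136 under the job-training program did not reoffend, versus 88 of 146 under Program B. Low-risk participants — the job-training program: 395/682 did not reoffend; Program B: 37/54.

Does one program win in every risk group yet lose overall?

Yes

High-risk: the job-training program 7/22 = 31.8%, Program B 158/380 = 41.6% → Program B
Medium-risk: the job-training program 65/136 = 47.8%, Program B 88/146 = 60.3% → Program B
Low-risk: the job-training program 395/682 = 57.9%, Program B 37/54 = 68.5% → Program B
Overall: the job-training program 467/840 = 55.6%, Program B 283/580 = 48.8% → the job-training program
Program B wins each risk group but the job-training program wins overall — the comparison reverses. Program B's participants skew toward high-risk, which has a lower base rate.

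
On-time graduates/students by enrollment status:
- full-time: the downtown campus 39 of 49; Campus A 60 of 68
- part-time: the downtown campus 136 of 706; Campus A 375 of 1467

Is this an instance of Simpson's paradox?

Full-time: the downtown campus 39/49 = 79.6%, Campus A 60/68 = 88.2% → Campus A
Part-time: the downtown campus 136/706 = 19.3%, Campus A 375/1467 = 25.6% → Campus A
Overall: the downtown campus 175/755 = 23.2%, Campus A 435/1535 = 28.3% → Campus A
Campus A wins overall and in every enrollment group — no reversal.

No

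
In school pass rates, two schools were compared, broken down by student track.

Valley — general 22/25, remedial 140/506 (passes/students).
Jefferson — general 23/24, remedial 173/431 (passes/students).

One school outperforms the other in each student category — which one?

Jefferson

General: Valley 22/25 = 88.0%, Jefferson 23/24 = 95.8% → Jefferson
Remedial: Valley 140/506 = 27.7%, Jefferson 173/431 = 40.1% → Jefferson
Jefferson has the higher rate in both groups.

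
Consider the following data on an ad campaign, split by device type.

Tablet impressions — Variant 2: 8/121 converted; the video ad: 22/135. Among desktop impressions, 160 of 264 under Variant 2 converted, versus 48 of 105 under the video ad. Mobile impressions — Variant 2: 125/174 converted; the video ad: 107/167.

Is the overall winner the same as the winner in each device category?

Tablet: Variant 2 8/121 = 6.6%, the video ad 22/135 = 16.3% → the video ad
Desktop: Variant 2 160/264 = 60.6%, the video ad 48/105 = 45.7% → Variant 2
Mobile: Variant 2 125/174 = 71.8%, the video ad 107/167 = 64.1% → Variant 2
Overall: Variant 2 293/559 = 52.4%, the video ad 177/407 = 43.5% → Variant 2
Neither sweeps: Variant 2 wins 2 of 3 groups, the video ad wins 1. Variant 2 wins overall but not every group — no Simpson reversal.

No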